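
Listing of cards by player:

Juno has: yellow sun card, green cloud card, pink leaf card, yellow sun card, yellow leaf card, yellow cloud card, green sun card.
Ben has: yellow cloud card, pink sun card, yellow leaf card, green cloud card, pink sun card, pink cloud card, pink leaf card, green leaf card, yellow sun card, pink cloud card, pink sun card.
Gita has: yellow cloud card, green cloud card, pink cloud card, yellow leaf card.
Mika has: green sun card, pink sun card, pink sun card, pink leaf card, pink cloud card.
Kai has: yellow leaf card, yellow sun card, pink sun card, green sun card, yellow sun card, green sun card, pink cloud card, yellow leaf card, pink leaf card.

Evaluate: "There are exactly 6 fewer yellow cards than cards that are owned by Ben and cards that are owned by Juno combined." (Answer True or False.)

False

|yellow cards| = 13.
cards owned by Ben: 11; cards owned by Juno: 7; combined: 11 + 7 = 18.
The claim requires 18 − 13 (= 5) to equal 6, which does not hold.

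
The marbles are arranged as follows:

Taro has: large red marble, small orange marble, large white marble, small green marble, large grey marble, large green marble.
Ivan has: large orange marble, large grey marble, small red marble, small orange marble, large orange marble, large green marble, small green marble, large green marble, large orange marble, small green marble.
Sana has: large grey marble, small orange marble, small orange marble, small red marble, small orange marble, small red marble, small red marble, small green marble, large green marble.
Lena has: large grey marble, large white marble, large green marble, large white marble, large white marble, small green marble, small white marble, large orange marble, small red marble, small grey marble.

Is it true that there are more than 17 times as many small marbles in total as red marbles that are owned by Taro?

small marbles: 17.
red marbles owned by Taro: 1.
The claim requires 17 > 17 × 1 = 17, which does not hold.

False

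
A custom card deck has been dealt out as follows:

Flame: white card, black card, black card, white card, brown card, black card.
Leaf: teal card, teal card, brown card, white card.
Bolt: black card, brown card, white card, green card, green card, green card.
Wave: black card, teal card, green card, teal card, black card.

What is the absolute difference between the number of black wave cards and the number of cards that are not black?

13

black wave cards: 2. cards that are not black: 15.
|2 − 15| = 15 − 2 = 13.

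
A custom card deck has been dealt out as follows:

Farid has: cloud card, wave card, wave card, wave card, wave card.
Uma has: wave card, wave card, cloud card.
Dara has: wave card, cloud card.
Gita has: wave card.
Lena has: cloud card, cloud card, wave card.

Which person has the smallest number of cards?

Gita

Counts by player: Farid→5, Uma→3, Lena→3, Dara→2, Gita→1.
The minimum is 1, held uniquely by Gita.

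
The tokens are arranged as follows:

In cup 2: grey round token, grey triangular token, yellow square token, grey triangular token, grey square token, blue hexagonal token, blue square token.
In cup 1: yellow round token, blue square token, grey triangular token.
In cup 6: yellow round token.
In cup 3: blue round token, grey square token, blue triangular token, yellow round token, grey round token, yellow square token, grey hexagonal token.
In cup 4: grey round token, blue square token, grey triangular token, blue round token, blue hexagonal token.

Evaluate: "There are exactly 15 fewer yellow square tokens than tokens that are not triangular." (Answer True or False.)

False

|yellow square tokens| = 2.
|tokens that are not triangular| = 18.
The claim requires 18 − 2 (= 16) to equal 15, which does not hold.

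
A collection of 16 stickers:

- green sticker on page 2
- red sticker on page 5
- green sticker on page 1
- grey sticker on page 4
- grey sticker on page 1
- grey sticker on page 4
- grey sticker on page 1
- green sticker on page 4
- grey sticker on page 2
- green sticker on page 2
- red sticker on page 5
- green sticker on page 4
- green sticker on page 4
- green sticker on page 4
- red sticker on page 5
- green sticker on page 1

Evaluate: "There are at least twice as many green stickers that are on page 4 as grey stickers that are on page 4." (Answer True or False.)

green stickers on page 4: 4.
grey stickers on page 4: 2.
The claim requires 4 ≥ 2 × 2 = 4, which holds.

True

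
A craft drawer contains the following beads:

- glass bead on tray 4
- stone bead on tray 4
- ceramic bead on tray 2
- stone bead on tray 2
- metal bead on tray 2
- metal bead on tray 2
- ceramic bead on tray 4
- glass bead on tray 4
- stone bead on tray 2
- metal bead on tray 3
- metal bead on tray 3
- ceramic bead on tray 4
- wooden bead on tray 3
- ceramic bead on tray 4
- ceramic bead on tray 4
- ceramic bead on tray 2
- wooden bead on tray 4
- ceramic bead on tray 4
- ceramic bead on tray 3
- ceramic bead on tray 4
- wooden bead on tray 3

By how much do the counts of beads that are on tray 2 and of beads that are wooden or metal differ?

1

beads on tray 2: 6. beads that are wooden or metal: 7.
|6 − 7| = 7 − 6 = 1.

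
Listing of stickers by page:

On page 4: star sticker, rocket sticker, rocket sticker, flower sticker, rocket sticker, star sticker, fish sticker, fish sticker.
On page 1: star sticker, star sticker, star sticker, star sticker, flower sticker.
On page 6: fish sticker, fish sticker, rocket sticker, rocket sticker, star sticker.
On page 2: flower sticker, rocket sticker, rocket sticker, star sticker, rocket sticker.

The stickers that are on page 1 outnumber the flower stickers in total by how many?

2

stickers on page 1: 5.
flower stickers: 3.
5 − 3 = 2.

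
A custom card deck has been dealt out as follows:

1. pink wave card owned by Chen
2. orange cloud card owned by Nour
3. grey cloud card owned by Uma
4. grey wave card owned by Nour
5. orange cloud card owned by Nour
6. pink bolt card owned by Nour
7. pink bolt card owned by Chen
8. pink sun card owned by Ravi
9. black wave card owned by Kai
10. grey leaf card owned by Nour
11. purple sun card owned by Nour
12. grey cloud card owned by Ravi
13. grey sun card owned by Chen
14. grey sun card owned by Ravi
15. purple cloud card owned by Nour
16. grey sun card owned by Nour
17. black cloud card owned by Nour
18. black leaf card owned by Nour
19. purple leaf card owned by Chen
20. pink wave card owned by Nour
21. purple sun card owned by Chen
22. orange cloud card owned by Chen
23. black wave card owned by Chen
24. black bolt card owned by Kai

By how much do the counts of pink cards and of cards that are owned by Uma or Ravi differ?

pink cards: 5. cards owned by Uma or Ravi: 4.
|5 − 4| = 5 − 4 = 1.

1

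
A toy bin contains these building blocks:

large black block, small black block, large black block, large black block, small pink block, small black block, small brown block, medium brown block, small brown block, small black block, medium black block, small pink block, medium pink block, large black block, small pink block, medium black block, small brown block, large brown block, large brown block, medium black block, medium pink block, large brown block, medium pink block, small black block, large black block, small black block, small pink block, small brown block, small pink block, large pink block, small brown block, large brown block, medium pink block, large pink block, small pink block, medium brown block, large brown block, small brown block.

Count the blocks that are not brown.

Total blocks: 38; with the excluded value: 13; remaining 38 − 13 = 25.

25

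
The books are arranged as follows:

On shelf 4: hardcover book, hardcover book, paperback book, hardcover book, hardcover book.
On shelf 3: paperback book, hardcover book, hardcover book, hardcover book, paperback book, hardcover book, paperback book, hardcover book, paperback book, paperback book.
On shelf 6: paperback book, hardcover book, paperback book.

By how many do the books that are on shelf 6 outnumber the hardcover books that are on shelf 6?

books on shelf 6: 3.
hardcover books on shelf 6: 1.
3 − 1 = 2.

2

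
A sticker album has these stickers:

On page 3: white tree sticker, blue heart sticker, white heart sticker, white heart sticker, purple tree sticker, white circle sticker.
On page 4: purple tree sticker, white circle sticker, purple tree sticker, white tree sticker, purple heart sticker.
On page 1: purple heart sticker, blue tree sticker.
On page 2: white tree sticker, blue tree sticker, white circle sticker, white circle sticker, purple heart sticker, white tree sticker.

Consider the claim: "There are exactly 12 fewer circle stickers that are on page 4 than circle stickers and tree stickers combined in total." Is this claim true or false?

circle stickers on page 4: 1.
circle stickers: 4; tree stickers: 9; combined: 4 + 9 = 13.
The claim requires 13 − 1 (= 12) to equal 12, which holds.

True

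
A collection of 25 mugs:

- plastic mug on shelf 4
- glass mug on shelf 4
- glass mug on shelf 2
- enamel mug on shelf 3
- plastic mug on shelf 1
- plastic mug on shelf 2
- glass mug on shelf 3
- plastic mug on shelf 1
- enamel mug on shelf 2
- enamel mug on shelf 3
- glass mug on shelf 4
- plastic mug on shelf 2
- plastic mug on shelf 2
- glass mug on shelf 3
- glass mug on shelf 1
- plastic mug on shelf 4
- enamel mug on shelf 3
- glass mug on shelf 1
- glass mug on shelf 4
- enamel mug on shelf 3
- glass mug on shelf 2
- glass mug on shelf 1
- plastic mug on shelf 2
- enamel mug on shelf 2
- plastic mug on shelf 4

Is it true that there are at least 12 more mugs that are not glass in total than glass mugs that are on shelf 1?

mugs that are not glass: 15.
glass mugs on shelf 1: 3.
The claim requires 15 − 3 = 12 ≥ 12, which holds.

True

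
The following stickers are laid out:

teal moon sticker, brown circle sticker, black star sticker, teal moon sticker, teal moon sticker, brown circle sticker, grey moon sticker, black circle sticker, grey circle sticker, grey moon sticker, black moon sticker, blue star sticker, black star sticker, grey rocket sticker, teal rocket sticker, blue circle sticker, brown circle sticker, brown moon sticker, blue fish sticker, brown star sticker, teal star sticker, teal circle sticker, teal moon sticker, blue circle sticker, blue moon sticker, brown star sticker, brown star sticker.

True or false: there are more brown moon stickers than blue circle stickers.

False

There is 1 brown moon sticker.
There are 2 blue circle stickers.
The claim requires 1 > 2, which does not hold.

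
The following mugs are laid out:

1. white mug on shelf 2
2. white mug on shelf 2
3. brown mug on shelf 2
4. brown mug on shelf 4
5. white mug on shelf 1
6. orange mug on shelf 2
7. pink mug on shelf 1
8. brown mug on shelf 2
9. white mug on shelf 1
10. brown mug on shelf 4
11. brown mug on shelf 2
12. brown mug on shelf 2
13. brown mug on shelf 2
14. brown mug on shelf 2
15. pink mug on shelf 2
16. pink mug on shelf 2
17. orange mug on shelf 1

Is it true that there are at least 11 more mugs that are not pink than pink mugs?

|mugs that are not pink| = 14.
|pink mugs| = 3.
The claim requires 14 − 3 = 11 ≥ 11, which holds.

True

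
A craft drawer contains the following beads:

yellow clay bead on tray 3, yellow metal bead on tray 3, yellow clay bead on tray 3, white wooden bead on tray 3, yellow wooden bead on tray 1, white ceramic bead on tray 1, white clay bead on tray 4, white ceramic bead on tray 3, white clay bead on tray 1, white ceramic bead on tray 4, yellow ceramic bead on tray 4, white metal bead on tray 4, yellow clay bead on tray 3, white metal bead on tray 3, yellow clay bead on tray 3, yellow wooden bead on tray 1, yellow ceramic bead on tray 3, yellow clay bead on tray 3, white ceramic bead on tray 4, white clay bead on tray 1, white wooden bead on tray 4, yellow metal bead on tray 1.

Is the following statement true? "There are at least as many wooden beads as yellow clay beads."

|wooden beads| = 4.
|yellow clay beads| = 5.
The claim requires 4 ≥ 5, which does not hold.

False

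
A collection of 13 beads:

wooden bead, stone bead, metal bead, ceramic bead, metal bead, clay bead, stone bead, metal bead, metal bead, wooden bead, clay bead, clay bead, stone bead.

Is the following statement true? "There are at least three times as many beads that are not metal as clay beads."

True

|beads that are not metal| = 9.
|clay beads| = 3.
The claim requires 9 ≥ 3 × 3 = 9, which holds.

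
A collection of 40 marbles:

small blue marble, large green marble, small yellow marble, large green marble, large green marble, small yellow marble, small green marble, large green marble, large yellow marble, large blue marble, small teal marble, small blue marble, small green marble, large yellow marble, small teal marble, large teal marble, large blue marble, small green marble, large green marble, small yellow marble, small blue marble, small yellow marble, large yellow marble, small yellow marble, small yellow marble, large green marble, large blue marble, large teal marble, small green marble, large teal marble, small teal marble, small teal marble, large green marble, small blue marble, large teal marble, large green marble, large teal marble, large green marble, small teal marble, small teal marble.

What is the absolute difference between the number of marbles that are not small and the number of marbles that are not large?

0

marbles that are not small: 20. marbles that are not large: 20.
|20 − 20| = 20 − 20 = 0.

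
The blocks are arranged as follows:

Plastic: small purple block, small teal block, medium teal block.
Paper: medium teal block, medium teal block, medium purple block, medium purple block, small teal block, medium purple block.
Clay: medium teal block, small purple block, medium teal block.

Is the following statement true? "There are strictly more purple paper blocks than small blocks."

False

|purple paper blocks| = 3.
|small blocks| = 4.
The claim requires 3 > 4, which does not hold.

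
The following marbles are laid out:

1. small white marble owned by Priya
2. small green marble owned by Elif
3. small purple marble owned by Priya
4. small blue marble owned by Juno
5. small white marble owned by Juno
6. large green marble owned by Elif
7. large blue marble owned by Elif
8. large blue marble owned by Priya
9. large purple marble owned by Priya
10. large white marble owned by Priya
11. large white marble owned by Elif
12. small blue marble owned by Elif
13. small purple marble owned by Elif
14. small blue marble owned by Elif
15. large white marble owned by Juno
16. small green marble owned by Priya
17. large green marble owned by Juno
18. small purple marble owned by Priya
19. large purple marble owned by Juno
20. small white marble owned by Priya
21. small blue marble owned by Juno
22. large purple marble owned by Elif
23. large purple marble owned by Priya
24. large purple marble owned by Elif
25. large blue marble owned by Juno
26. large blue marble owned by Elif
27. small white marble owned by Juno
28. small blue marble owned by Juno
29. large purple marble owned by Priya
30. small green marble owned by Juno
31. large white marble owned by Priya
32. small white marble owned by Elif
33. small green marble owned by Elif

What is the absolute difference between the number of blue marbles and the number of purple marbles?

blue marbles: 9. purple marbles: 9.
|9 − 9| = 9 − 9 = 0.

0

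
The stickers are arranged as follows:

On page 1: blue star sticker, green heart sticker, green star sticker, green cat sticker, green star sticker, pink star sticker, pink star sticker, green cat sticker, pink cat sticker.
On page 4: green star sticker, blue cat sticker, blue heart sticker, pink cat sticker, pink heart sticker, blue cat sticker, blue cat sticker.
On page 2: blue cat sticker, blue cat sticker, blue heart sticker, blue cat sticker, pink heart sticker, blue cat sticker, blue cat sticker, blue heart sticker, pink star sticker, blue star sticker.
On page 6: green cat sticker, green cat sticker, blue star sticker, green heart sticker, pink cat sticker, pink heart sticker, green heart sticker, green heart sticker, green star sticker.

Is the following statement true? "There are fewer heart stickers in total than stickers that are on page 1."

False

|heart stickers| = 10.
|stickers on page 1| = 9.
The claim requires 10 < 9, which does not hold.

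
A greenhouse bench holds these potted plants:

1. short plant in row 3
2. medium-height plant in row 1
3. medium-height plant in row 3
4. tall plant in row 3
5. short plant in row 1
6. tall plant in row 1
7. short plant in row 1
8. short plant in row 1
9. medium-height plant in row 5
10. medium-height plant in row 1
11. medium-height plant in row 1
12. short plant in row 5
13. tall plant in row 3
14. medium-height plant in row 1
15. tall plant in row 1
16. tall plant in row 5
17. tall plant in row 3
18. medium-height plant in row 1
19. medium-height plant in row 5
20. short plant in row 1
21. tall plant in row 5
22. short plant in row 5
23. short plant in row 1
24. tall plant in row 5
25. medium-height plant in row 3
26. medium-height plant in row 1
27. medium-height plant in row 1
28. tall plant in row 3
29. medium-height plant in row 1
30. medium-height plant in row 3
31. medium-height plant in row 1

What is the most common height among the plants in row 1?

Counts by height (restricted to plants in row 1): medium-height 9, short 5, tall 2.
The maximum is 9, held uniquely by medium-height.

medium-height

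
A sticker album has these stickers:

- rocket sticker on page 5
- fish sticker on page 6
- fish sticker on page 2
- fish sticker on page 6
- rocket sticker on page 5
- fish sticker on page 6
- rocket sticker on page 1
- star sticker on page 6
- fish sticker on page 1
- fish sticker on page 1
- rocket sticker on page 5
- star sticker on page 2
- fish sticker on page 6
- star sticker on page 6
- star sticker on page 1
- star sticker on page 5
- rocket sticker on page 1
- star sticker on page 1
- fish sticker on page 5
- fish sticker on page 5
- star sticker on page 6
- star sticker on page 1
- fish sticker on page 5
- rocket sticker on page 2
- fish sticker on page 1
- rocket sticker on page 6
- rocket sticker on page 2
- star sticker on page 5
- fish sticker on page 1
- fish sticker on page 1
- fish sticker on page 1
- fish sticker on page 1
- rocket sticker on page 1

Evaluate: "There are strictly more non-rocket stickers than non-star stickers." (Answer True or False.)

False

|non-rocket stickers| = 24.
|non-star stickers| = 24.
The claim requires 24 > 24, which does not hold.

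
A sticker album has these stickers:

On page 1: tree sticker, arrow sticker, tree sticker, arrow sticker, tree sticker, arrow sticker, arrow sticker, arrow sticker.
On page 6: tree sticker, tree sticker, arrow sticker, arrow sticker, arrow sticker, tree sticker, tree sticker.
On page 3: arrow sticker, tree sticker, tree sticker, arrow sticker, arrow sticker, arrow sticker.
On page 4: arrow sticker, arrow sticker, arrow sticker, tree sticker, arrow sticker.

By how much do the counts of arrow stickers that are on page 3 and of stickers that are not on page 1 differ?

arrow stickers on page 3: 4. stickers that are not on page 1: 18.
|4 − 18| = 18 − 4 = 14.

14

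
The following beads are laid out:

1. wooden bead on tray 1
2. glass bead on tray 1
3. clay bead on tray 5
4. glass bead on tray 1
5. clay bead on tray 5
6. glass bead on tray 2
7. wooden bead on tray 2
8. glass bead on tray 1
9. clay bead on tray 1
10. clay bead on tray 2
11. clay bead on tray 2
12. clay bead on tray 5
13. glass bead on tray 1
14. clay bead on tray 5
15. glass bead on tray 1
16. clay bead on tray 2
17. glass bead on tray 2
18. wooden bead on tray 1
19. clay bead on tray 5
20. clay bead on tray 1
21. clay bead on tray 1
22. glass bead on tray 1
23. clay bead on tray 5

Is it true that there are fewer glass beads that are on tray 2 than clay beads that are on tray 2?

There are 2 glass beads on tray 2.
There are 3 clay beads on tray 2.
The claim requires 2 < 3, which holds.

True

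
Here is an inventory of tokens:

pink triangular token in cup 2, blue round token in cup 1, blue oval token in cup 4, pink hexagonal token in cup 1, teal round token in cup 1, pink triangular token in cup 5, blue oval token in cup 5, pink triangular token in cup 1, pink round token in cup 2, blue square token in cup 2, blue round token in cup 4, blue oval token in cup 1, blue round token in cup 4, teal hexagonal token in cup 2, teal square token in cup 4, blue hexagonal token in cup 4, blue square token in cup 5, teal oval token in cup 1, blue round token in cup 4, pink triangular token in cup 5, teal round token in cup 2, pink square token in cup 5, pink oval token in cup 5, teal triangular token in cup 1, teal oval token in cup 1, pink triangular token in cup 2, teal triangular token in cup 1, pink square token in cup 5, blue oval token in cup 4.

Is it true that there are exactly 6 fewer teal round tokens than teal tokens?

True

teal round tokens: 2.
teal tokens: 8.
The claim requires 8 − 2 (= 6) to equal 6, which holds.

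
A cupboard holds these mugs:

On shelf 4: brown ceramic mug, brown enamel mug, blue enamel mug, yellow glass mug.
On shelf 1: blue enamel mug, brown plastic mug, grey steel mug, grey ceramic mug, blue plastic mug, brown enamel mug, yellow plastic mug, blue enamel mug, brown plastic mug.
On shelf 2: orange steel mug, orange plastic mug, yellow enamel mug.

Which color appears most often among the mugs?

brown

Counts by color: brown 5, blue 4, yellow 3, grey 2, orange 2.
The maximum is 5, held uniquely by brown.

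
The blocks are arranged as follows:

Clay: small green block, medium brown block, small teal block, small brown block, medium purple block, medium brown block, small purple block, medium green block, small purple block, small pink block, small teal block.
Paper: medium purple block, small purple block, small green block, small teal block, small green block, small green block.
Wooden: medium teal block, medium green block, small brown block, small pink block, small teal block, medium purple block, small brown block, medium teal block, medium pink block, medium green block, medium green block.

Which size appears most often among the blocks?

small

Counts by size: small 16, medium 12.
The maximum is 16, held uniquely by small.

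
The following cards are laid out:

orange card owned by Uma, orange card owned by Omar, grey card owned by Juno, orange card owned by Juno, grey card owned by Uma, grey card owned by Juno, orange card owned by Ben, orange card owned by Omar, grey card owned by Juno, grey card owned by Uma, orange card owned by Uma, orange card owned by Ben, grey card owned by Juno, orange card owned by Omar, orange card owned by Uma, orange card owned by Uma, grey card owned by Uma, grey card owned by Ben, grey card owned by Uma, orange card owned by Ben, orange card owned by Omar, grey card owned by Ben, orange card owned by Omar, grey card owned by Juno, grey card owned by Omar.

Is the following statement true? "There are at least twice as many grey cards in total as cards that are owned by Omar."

True

There are 12 grey cards.
Count of cards owned by Omar: 6.
The claim requires 12 ≥ 2 × 6 = 12, which holds.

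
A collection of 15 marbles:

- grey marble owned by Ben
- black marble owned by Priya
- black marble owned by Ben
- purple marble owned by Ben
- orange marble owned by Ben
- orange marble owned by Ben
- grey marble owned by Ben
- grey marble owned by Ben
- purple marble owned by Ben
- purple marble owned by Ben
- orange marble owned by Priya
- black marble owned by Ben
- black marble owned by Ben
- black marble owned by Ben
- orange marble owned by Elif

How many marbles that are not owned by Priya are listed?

Total marbles: 15; with the excluded value: 2; remaining 15 − 2 = 13.

13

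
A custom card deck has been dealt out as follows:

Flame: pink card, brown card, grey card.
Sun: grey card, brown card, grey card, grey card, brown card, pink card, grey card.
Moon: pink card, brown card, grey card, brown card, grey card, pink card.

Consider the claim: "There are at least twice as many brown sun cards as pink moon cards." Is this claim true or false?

False

|brown sun cards| = 2.
|pink moon cards| = 2.
The claim requires 2 ≥ 2 × 2 = 4, which does not hold.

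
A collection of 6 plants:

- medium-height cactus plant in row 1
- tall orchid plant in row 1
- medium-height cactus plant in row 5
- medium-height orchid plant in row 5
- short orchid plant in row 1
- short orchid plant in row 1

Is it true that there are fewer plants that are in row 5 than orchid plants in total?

True

|plants in row 5| = 2.
|orchid plants| = 4.
The claim requires 2 < 4, which holds.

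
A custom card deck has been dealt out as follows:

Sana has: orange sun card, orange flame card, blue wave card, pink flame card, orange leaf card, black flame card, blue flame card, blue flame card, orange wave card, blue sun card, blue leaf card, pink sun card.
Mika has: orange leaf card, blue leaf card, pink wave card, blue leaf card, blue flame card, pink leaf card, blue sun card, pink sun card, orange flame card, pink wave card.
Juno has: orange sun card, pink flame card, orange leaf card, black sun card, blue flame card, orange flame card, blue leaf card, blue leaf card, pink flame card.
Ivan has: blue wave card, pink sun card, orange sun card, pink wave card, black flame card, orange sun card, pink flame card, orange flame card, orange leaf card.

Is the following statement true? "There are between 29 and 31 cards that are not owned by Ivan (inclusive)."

Count of cards that are not owned by Ivan: 31.
The claim requires 29 ≤ 31 ≤ 31, which holds.

True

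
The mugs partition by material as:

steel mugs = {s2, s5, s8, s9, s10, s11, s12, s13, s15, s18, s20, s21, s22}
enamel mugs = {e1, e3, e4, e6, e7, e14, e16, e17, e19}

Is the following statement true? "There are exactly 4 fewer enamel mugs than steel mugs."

|enamel mugs| = 9.
|steel mugs| = 13.
The claim requires 13 − 9 (= 4) to equal 4, which holds.

True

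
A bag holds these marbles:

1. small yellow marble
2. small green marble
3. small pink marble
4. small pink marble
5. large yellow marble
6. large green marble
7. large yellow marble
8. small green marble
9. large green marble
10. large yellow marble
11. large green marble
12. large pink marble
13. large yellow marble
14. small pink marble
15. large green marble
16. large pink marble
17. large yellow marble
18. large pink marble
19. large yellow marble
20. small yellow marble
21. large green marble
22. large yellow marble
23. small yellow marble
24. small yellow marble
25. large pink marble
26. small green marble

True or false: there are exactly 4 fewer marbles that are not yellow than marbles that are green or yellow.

True

|marbles that are not yellow| = 15.
|marbles that are green or yellow| = 19.
The claim requires 19 − 15 (= 4) to equal 4, which holds.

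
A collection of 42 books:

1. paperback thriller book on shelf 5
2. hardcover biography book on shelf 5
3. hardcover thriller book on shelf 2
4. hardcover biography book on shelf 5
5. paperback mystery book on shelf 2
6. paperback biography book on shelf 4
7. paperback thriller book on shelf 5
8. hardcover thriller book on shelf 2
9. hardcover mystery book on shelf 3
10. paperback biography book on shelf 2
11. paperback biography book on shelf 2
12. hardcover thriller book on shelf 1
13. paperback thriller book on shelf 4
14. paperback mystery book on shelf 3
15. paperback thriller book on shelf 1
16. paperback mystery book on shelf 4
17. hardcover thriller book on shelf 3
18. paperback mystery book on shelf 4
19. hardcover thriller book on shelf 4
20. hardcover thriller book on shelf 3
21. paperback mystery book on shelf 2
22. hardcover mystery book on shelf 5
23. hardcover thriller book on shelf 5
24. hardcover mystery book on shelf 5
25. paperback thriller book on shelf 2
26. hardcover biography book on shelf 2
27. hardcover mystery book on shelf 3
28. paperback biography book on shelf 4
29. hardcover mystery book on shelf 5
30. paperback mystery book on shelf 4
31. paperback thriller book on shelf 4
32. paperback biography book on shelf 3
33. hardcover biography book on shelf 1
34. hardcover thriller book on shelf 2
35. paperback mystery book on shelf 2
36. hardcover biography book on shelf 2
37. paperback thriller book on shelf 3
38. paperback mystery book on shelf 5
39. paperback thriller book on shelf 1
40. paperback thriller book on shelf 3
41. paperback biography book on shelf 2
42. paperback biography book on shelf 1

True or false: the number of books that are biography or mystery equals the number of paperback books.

False

There are 25 books that are biography or mystery.
There are 24 paperback books.
The claim requires 25 = 24, which does not hold.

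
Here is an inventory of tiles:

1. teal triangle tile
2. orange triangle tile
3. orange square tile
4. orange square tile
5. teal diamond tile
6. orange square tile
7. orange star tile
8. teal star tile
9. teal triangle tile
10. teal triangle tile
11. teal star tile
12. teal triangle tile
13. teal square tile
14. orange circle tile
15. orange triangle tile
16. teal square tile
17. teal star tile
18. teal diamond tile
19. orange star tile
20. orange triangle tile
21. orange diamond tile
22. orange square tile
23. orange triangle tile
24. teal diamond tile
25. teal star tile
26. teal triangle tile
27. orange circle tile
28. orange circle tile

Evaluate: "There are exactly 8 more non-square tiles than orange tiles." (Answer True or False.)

|non-square tiles| = 22.
|orange tiles| = 14.
The claim requires 22 − 14 (= 8) to equal 8, which holds.

True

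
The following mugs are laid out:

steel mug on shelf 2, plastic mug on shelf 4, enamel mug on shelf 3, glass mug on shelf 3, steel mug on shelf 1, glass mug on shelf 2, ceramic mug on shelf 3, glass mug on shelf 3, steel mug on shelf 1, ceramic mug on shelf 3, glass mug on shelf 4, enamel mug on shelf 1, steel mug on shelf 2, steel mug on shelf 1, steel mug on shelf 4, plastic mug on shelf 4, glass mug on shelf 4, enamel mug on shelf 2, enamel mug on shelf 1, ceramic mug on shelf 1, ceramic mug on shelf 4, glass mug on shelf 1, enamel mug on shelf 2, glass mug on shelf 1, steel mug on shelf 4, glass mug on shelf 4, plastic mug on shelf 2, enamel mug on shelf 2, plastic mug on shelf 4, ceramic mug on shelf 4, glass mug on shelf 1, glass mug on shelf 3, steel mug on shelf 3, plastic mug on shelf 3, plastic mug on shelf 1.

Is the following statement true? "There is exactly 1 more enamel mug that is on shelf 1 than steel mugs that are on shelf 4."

|enamel mugs on shelf 1| = 2.
|steel mugs on shelf 4| = 2.
The claim requires 2 − 2 (= 0) to equal 1, which does not hold.

False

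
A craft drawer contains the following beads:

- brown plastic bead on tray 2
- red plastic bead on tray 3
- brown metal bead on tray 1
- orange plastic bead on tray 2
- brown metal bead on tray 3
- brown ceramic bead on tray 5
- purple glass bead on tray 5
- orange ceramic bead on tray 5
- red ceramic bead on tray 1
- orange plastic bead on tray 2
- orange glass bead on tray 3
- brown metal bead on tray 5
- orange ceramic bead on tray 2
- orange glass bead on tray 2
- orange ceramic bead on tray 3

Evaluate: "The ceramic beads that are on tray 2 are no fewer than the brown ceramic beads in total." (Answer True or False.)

There is 1 ceramic bead on tray 2.
There is 1 brown ceramic bead.
The claim requires 1 ≥ 1, which holds.

True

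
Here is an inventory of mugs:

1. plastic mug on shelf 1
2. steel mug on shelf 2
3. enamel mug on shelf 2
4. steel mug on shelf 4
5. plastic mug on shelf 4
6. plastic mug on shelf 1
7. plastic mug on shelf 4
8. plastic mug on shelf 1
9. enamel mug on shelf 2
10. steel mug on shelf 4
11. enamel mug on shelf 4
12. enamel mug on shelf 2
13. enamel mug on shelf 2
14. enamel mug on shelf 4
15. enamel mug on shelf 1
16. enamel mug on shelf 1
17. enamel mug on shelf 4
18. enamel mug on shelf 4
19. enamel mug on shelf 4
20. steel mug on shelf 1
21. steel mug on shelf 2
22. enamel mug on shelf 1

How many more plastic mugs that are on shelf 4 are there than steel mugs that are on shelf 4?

plastic mugs on shelf 4: 2.
steel mugs on shelf 4: 2.
2 − 2 = 0.

0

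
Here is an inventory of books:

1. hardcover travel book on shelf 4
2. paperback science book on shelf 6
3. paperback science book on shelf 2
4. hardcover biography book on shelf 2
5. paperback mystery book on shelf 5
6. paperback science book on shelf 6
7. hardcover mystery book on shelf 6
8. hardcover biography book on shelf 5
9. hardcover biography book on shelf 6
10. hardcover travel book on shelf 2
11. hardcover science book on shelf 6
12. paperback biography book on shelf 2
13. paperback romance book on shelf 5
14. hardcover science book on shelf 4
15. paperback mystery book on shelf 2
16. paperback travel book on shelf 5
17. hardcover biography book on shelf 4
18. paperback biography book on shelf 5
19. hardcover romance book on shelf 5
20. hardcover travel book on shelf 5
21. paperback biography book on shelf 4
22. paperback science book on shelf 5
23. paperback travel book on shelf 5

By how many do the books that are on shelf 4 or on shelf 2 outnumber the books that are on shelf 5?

books on shelf 4 or on shelf 2: 9.
books on shelf 5: 9.
9 − 9 = 0.

0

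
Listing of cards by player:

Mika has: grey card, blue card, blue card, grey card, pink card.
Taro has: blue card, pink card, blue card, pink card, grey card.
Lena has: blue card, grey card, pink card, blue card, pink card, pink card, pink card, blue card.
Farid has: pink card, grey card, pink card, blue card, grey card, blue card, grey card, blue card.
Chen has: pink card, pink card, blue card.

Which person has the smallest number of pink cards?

Mika

Counts by player (restricted to pink cards): Lena→4, Farid→2, Taro→2, Chen→2, Mika→1.
The minimum is 1, held uniquely by Mika.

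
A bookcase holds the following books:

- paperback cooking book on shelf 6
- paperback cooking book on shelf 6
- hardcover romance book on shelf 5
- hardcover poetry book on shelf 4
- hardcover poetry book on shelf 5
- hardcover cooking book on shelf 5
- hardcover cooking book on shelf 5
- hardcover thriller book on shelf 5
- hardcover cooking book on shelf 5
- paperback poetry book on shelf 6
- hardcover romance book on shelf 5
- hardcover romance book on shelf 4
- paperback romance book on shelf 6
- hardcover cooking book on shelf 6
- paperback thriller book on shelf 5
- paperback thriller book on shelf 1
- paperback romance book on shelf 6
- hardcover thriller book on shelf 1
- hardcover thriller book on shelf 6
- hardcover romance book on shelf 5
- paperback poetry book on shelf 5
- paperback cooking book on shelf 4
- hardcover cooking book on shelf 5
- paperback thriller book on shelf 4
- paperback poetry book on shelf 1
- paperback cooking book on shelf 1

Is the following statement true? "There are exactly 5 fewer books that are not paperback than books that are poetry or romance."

There are 14 books that are not paperback.
There are 11 books that are poetry or romance.
The claim requires 11 − 14 (= -3) to equal 5, which does not hold.

False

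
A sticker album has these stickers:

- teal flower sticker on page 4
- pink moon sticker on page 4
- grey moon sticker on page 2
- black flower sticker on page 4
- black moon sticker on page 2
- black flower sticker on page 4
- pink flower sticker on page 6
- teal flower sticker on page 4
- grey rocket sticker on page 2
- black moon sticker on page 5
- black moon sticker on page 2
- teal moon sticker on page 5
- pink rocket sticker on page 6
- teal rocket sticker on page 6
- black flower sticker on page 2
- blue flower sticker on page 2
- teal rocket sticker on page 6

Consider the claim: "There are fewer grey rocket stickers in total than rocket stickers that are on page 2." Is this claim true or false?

False

There is 1 grey rocket sticker.
There is 1 rocket sticker on page 2.
The claim requires 1 < 1, which does not hold.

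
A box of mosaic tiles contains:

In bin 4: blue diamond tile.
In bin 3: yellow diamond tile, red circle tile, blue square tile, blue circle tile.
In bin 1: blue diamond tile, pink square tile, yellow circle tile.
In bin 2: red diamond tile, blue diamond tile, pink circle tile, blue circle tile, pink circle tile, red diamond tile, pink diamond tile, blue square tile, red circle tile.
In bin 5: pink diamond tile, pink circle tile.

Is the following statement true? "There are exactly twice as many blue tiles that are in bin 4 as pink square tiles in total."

False

blue tiles in bin 4: 1.
pink square tiles: 1.
The claim requires 1 = 2 × 1 = 2, which does not hold.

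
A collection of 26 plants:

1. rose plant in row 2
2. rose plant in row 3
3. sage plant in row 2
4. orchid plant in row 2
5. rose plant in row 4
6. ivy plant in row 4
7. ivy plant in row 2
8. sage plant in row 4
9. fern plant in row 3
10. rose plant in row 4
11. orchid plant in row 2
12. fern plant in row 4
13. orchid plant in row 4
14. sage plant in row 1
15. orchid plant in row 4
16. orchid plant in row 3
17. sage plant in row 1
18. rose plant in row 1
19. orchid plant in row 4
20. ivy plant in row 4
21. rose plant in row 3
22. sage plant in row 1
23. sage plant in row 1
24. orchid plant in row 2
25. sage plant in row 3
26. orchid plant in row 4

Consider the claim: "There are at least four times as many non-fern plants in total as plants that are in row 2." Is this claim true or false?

|non-fern plants| = 24.
|plants in row 2| = 6.
The claim requires 24 ≥ 4 × 6 = 24, which holds.

True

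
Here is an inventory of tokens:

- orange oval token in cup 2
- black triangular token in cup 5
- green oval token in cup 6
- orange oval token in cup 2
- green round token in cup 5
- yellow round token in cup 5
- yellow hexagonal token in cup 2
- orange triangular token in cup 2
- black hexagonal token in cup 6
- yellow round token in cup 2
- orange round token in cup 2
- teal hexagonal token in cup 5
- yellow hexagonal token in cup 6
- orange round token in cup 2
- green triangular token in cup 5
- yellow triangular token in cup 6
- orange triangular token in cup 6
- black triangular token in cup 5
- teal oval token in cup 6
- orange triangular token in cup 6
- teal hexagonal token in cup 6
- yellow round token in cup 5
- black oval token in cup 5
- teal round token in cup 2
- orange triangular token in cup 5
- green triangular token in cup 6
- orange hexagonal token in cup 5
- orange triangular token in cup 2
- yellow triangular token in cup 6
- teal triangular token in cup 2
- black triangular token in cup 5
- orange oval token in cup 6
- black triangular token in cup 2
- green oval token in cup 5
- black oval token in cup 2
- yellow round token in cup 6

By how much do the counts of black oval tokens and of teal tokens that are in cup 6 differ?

0

black oval tokens: 2. teal tokens in cup 6: 2.
|2 − 2| = 2 − 2 = 0.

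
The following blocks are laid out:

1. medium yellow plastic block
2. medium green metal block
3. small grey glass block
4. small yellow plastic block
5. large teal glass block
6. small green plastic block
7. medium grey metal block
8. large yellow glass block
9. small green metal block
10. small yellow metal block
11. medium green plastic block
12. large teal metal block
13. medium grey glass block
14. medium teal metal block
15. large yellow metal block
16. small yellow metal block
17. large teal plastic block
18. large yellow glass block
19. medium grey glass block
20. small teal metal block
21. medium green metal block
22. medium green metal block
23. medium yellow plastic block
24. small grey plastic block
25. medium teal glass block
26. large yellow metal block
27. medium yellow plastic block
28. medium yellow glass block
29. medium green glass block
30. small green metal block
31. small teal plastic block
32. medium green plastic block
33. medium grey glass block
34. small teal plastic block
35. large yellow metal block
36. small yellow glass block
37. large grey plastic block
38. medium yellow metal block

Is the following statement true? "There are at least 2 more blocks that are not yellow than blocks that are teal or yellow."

blocks that are not yellow: 24.
blocks that are teal or yellow: 22.
The claim requires 24 − 22 = 2 ≥ 2, which holds.

True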